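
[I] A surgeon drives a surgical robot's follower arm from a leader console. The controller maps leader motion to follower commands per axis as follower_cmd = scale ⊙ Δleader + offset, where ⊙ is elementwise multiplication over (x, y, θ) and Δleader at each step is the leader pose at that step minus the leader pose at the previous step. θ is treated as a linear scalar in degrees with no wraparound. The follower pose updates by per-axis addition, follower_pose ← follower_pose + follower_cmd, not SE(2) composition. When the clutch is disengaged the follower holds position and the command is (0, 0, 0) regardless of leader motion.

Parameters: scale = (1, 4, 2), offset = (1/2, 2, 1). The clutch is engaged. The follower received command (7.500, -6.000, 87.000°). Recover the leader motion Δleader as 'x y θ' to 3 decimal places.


7.000 -2.000 43.000

axis x: (7.500 − 1/2) / (1) = 7.000
axis y: (-6.000 − 2) / (4) = -2.000
axis θ: (87.000 − 1) / (2) = 43.000


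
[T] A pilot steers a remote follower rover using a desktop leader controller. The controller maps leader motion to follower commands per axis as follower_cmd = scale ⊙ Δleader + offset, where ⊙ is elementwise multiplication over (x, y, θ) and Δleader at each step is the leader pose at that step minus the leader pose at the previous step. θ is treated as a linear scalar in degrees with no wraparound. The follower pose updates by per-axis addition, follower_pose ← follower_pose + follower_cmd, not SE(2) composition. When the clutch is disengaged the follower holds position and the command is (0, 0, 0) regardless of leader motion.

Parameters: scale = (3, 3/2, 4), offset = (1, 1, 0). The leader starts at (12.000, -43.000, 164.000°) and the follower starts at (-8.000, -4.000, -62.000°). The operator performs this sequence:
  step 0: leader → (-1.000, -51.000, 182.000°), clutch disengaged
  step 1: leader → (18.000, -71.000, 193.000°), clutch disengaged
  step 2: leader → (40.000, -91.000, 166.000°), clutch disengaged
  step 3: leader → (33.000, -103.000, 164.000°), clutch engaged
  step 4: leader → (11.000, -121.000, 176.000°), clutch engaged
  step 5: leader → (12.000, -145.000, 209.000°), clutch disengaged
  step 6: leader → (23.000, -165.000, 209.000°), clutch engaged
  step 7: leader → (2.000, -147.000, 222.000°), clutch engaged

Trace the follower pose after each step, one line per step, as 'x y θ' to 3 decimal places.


-8.000 -4.000 -62.000
-8.000 -4.000 -62.000
-8.000 -4.000 -62.000
-28.000 -21.000 -70.000
-93.000 -47.000 -22.000
-93.000 -47.000 -22.000
-59.000 -76.000 -22.000
-121.000 -48.000 30.000

step 0: Δleader=(-13.000, -8.000, 18.000°), disengaged; cmd=(0,0,0) → follower holds at (-8.000, -4.000, -62.000°)
step 1: Δleader=(19.000, -20.000, 11.000°), disengaged; cmd=(0,0,0) → follower holds at (-8.000, -4.000, -62.000°)
step 2: Δleader=(22.000, -20.000, -27.000°), disengaged; cmd=(0,0,0) → follower holds at (-8.000, -4.000, -62.000°)
step 3: Δleader=(-7.000, -12.000, -2.000°), engaged; cmd=(-20.000, -17.000, -8.000°) → follower=(-28.000, -21.000, -70.000°)
step 4: Δleader=(-22.000, -18.000, 12.000°), engaged; cmd=(-65.000, -26.000, 48.000°) → follower=(-93.000, -47.000, -22.000°)
step 5: Δleader=(1.000, -24.000, 33.000°), disengaged; cmd=(0,0,0) → follower holds at (-93.000, -47.000, -22.000°)
step 6: Δleader=(11.000, -20.000, 0.000°), engaged; cmd=(34.000, -29.000, 0.000°) → follower=(-59.000, -76.000, -22.000°)
step 7: Δleader=(-21.000, 18.000, 13.000°), engaged; cmd=(-62.000, 28.000, 52.000°) → follower=(-121.000, -48.000, 30.000°)


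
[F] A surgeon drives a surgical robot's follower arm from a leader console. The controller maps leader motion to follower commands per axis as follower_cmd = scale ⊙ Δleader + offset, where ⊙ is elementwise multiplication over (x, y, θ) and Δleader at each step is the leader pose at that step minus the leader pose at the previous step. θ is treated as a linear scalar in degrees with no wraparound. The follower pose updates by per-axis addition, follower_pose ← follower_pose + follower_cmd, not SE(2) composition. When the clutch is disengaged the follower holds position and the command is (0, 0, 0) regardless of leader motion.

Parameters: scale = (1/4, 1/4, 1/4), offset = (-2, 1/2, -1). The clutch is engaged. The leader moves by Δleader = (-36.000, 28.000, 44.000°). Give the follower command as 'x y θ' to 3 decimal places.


-11.000 7.500 10.000

axis x: 1/4·-36.000 + -2 = -11.000
axis y: 1/4·28.000 + 1/2 = 7.500
axis θ: 1/4·44.000 + -1 = 10.000


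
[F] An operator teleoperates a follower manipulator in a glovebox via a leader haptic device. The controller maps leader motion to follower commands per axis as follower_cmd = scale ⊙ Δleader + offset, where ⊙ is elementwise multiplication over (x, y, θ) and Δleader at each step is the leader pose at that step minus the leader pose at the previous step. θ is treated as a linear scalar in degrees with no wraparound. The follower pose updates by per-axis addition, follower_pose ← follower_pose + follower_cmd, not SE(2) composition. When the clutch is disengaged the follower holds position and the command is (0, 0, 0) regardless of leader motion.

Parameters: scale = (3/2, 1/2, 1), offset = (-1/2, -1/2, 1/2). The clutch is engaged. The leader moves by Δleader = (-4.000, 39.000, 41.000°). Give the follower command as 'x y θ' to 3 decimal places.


axis x: 3/2·-4.000 + -1/2 = -6.500
axis y: 1/2·39.000 + -1/2 = 19.000
axis θ: 1·41.000 + 1/2 = 41.500

-6.500 19.000 41.500


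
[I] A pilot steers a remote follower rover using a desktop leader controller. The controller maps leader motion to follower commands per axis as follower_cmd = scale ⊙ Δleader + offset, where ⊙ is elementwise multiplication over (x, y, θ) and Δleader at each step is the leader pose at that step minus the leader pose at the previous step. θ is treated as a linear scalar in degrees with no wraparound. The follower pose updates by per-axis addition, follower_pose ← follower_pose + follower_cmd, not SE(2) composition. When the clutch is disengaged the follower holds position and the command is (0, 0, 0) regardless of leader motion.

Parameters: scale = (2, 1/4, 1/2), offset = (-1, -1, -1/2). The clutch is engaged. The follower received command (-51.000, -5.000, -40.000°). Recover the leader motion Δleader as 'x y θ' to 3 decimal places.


axis x: (-51.000 − -1) / (2) = -25.000
axis y: (-5.000 − -1) / (1/4) = -16.000
axis θ: (-40.000 − -1/2) / (1/2) = -79.000

-25.000 -16.000 -79.000


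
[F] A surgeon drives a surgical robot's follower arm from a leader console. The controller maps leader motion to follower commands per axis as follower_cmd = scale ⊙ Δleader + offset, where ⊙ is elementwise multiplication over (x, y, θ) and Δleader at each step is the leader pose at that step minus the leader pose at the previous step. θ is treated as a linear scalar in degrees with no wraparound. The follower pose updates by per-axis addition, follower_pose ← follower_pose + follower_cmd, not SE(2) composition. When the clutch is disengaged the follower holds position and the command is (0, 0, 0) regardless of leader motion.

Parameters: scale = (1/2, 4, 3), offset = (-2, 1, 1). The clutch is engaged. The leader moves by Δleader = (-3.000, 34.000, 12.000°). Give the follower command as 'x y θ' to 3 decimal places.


axis x: 1/2·-3.000 + -2 = -3.500
axis y: 4·34.000 + 1 = 137.000
axis θ: 3·12.000 + 1 = 37.000

-3.500 137.000 37.000


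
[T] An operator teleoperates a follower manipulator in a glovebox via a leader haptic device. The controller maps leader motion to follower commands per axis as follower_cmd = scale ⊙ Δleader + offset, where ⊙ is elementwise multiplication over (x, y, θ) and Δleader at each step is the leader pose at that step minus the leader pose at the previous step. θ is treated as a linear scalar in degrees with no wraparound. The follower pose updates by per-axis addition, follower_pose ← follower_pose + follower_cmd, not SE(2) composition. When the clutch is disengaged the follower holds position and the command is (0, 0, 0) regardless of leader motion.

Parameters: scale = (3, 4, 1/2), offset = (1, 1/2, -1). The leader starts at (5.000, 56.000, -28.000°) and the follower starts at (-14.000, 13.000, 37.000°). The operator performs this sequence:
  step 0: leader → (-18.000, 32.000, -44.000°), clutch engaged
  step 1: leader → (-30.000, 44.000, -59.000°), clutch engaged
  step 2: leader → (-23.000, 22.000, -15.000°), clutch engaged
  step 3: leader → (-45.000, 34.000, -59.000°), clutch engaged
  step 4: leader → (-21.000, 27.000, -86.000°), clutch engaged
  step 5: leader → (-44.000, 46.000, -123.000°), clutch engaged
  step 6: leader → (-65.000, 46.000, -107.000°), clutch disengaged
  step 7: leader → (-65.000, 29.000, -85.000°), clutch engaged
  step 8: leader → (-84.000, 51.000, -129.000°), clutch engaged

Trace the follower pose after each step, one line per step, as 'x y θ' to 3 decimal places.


step 0: Δleader=(-23.000, -24.000, -16.000°), engaged; cmd=(-68.000, -95.500, -9.000°) → follower=(-82.000, -82.500, 28.000°)
step 1: Δleader=(-12.000, 12.000, -15.000°), engaged; cmd=(-35.000, 48.500, -8.500°) → follower=(-117.000, -34.000, 19.500°)
step 2: Δleader=(7.000, -22.000, 44.000°), engaged; cmd=(22.000, -87.500, 21.000°) → follower=(-95.000, -121.500, 40.500°)
step 3: Δleader=(-22.000, 12.000, -44.000°), engaged; cmd=(-65.000, 48.500, -23.000°) → follower=(-160.000, -73.000, 17.500°)
step 4: Δleader=(24.000, -7.000, -27.000°), engaged; cmd=(73.000, -27.500, -14.500°) → follower=(-87.000, -100.500, 3.000°)
step 5: Δleader=(-23.000, 19.000, -37.000°), engaged; cmd=(-68.000, 76.500, -19.500°) → follower=(-155.000, -24.000, -16.500°)
step 6: Δleader=(-21.000, 0.000, 16.000°), disengaged; cmd=(0,0,0) → follower holds at (-155.000, -24.000, -16.500°)
step 7: Δleader=(0.000, -17.000, 22.000°), engaged; cmd=(1.000, -67.500, 10.000°) → follower=(-154.000, -91.500, -6.500°)
step 8: Δleader=(-19.000, 22.000, -44.000°), engaged; cmd=(-56.000, 88.500, -23.000°) → follower=(-210.000, -3.000, -29.500°)

-82.000 -82.500 28.000
-117.000 -34.000 19.500
-95.000 -121.500 40.500
-160.000 -73.000 17.500
-87.000 -100.500 3.000
-155.000 -24.000 -16.500
-155.000 -24.000 -16.500
-154.000 -91.500 -6.500
-210.000 -3.000 -29.500


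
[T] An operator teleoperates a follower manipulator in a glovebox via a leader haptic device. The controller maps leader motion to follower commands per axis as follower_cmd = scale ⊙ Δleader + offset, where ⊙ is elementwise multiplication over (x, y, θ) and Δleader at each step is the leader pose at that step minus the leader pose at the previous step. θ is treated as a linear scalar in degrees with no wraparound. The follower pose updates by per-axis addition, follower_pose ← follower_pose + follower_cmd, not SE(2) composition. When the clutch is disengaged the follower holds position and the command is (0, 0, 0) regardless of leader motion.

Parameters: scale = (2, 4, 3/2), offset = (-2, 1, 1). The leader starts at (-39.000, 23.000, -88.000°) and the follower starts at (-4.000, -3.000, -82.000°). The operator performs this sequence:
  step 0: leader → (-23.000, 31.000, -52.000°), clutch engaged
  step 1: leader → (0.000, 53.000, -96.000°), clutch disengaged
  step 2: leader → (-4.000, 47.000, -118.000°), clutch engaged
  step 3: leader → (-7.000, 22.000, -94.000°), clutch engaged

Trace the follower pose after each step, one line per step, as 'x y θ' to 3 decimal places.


step 0: Δleader=(16.000, 8.000, 36.000°), engaged; cmd=(30.000, 33.000, 55.000°) → follower=(26.000, 30.000, -27.000°)
step 1: Δleader=(23.000, 22.000, -44.000°), disengaged; cmd=(0,0,0) → follower holds at (26.000, 30.000, -27.000°)
step 2: Δleader=(-4.000, -6.000, -22.000°), engaged; cmd=(-10.000, -23.000, -32.000°) → follower=(16.000, 7.000, -59.000°)
step 3: Δleader=(-3.000, -25.000, 24.000°), engaged; cmd=(-8.000, -99.000, 37.000°) → follower=(8.000, -92.000, -22.000°)

26.000 30.000 -27.000
26.000 30.000 -27.000
16.000 7.000 -59.000
8.000 -92.000 -22.000


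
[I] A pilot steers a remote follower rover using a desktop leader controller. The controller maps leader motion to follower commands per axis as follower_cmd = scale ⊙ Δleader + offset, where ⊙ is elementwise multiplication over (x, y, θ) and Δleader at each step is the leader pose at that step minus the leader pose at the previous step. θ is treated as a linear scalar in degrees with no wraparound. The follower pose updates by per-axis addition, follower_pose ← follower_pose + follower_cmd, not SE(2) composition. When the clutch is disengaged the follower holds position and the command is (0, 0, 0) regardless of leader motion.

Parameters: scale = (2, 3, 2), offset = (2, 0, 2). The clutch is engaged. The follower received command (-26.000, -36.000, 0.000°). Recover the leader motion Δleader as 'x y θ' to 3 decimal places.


axis x: (-26.000 − 2) / (2) = -14.000
axis y: (-36.000 − 0) / (3) = -12.000
axis θ: (0.000 − 2) / (2) = -1.000

-14.000 -12.000 -1.000


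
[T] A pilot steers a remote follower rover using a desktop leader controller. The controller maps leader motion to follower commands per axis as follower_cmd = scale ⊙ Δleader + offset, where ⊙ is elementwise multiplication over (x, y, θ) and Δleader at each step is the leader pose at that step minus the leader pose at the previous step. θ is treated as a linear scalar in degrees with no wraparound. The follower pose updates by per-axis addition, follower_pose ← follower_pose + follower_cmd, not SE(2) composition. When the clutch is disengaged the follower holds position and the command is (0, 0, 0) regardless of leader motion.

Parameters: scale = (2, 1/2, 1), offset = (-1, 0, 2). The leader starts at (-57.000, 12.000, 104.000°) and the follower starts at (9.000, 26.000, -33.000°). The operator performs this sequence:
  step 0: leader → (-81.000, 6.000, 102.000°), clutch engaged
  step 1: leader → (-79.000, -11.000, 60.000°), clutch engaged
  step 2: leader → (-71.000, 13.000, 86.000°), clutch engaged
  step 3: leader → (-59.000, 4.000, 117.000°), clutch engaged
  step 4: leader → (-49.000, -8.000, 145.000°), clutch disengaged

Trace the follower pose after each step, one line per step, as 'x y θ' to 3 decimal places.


-40.000 23.000 -33.000
-37.000 14.500 -73.000
-22.000 26.500 -45.000
1.000 22.000 -12.000
1.000 22.000 -12.000

step 0: Δleader=(-24.000, -6.000, -2.000°), engaged; cmd=(-49.000, -3.000, 0.000°) → follower=(-40.000, 23.000, -33.000°)
step 1: Δleader=(2.000, -17.000, -42.000°), engaged; cmd=(3.000, -8.500, -40.000°) → follower=(-37.000, 14.500, -73.000°)
step 2: Δleader=(8.000, 24.000, 26.000°), engaged; cmd=(15.000, 12.000, 28.000°) → follower=(-22.000, 26.500, -45.000°)
step 3: Δleader=(12.000, -9.000, 31.000°), engaged; cmd=(23.000, -4.500, 33.000°) → follower=(1.000, 22.000, -12.000°)
step 4: Δleader=(10.000, -12.000, 28.000°), disengaged; cmd=(0,0,0) → follower holds at (1.000, 22.000, -12.000°)


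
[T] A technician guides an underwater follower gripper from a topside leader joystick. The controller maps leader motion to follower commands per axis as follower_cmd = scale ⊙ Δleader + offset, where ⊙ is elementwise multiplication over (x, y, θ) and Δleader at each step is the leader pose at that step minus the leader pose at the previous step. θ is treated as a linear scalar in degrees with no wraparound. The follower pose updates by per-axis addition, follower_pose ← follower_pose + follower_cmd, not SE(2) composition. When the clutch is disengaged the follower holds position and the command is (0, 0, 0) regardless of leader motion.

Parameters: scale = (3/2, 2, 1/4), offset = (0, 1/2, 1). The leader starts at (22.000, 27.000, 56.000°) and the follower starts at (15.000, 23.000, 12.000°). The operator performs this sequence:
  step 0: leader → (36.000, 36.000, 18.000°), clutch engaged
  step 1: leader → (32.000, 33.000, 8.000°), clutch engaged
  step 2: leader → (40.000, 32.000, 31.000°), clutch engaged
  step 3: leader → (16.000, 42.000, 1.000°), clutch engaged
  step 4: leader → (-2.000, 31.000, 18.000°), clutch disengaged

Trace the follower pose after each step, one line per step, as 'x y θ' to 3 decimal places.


36.000 41.500 3.500
30.000 36.000 2.000
42.000 34.500 8.750
6.000 55.000 2.250
6.000 55.000 2.250

step 0: Δleader=(14.000, 9.000, -38.000°), engaged; cmd=(21.000, 18.500, -8.500°) → follower=(36.000, 41.500, 3.500°)
step 1: Δleader=(-4.000, -3.000, -10.000°), engaged; cmd=(-6.000, -5.500, -1.500°) → follower=(30.000, 36.000, 2.000°)
step 2: Δleader=(8.000, -1.000, 23.000°), engaged; cmd=(12.000, -1.500, 6.750°) → follower=(42.000, 34.500, 8.750°)
step 3: Δleader=(-24.000, 10.000, -30.000°), engaged; cmd=(-36.000, 20.500, -6.500°) → follower=(6.000, 55.000, 2.250°)
step 4: Δleader=(-18.000, -11.000, 17.000°), disengaged; cmd=(0,0,0) → follower holds at (6.000, 55.000, 2.250°)


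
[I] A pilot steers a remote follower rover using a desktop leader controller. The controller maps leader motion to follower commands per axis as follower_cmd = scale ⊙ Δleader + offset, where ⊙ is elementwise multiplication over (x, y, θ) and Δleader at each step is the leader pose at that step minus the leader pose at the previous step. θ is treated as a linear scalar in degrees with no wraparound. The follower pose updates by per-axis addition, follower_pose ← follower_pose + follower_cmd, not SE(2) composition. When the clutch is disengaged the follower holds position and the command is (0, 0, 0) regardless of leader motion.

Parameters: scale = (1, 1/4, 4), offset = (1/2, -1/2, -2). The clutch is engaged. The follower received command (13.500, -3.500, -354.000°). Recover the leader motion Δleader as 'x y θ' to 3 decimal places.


axis x: (13.500 − 1/2) / (1) = 13.000
axis y: (-3.500 − -1/2) / (1/4) = -12.000
axis θ: (-354.000 − -2) / (4) = -88.000

13.000 -12.000 -88.000


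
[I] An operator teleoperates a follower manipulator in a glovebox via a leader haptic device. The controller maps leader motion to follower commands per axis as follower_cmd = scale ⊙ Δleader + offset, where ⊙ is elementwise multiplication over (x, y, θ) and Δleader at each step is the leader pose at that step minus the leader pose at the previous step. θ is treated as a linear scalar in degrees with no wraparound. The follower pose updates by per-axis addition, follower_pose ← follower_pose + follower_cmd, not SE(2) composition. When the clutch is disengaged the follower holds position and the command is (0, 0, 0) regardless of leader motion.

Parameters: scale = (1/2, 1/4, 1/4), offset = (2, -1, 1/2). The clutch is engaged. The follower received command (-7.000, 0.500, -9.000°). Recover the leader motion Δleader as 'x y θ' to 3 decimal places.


-18.000 6.000 -38.000

axis x: (-7.000 − 2) / (1/2) = -18.000
axis y: (0.500 − -1) / (1/4) = 6.000
axis θ: (-9.000 − 1/2) / (1/4) = -38.000


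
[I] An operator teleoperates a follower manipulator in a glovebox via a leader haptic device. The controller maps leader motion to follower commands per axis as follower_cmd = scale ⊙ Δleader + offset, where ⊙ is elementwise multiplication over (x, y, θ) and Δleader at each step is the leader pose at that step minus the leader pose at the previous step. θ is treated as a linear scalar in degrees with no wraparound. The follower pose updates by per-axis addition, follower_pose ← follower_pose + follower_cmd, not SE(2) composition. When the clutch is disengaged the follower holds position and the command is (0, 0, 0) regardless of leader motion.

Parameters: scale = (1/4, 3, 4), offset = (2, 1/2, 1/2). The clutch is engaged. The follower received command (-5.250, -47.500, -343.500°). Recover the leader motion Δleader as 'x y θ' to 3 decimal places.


-29.000 -16.000 -86.000

axis x: (-5.250 − 2) / (1/4) = -29.000
axis y: (-47.500 − 1/2) / (3) = -16.000
axis θ: (-343.500 − 1/2) / (4) = -86.000


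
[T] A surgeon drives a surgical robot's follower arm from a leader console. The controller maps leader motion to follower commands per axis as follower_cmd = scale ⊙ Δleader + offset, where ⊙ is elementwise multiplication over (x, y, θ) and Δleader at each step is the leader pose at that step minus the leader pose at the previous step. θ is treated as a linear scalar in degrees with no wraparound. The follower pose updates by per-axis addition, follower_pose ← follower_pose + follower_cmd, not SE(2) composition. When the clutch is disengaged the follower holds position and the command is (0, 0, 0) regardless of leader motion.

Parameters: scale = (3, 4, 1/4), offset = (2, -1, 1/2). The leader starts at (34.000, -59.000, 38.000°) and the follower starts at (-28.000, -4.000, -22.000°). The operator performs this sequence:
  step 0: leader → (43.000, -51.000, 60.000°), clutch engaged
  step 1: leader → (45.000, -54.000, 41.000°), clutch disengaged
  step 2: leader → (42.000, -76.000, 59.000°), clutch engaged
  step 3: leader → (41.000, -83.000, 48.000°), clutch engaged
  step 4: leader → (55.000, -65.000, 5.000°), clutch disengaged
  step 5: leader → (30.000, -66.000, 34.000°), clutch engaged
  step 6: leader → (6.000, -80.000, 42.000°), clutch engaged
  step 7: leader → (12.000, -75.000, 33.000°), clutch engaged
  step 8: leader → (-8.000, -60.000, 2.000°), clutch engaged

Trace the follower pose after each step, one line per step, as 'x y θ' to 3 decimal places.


1.000 27.000 -16.000
1.000 27.000 -16.000
-6.000 -62.000 -11.000
-7.000 -91.000 -13.250
-7.000 -91.000 -13.250
-80.000 -96.000 -5.500
-150.000 -153.000 -3.000
-130.000 -134.000 -4.750
-188.000 -75.000 -12.000

step 0: Δleader=(9.000, 8.000, 22.000°), engaged; cmd=(29.000, 31.000, 6.000°) → follower=(1.000, 27.000, -16.000°)
step 1: Δleader=(2.000, -3.000, -19.000°), disengaged; cmd=(0,0,0) → follower holds at (1.000, 27.000, -16.000°)
step 2: Δleader=(-3.000, -22.000, 18.000°), engaged; cmd=(-7.000, -89.000, 5.000°) → follower=(-6.000, -62.000, -11.000°)
step 3: Δleader=(-1.000, -7.000, -11.000°), engaged; cmd=(-1.000, -29.000, -2.250°) → follower=(-7.000, -91.000, -13.250°)
step 4: Δleader=(14.000, 18.000, -43.000°), disengaged; cmd=(0,0,0) → follower holds at (-7.000, -91.000, -13.250°)
step 5: Δleader=(-25.000, -1.000, 29.000°), engaged; cmd=(-73.000, -5.000, 7.750°) → follower=(-80.000, -96.000, -5.500°)
step 6: Δleader=(-24.000, -14.000, 8.000°), engaged; cmd=(-70.000, -57.000, 2.500°) → follower=(-150.000, -153.000, -3.000°)
step 7: Δleader=(6.000, 5.000, -9.000°), engaged; cmd=(20.000, 19.000, -1.750°) → follower=(-130.000, -134.000, -4.750°)
step 8: Δleader=(-20.000, 15.000, -31.000°), engaged; cmd=(-58.000, 59.000, -7.250°) → follower=(-188.000, -75.000, -12.000°)


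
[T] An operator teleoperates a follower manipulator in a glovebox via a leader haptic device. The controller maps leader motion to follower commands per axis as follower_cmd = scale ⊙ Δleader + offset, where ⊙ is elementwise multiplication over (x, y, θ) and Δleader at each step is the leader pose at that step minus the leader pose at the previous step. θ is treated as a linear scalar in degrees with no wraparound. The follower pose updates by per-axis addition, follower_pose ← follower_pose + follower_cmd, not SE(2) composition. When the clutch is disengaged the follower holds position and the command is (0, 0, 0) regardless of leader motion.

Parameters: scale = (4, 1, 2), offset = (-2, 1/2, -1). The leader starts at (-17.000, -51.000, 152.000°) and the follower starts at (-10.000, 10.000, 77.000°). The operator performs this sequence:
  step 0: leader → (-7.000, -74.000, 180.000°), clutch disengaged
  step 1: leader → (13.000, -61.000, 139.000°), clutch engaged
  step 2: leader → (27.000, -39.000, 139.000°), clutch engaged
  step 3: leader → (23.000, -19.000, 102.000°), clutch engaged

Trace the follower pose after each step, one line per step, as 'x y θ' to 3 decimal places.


step 0: Δleader=(10.000, -23.000, 28.000°), disengaged; cmd=(0,0,0) → follower holds at (-10.000, 10.000, 77.000°)
step 1: Δleader=(20.000, 13.000, -41.000°), engaged; cmd=(78.000, 13.500, -83.000°) → follower=(68.000, 23.500, -6.000°)
step 2: Δleader=(14.000, 22.000, 0.000°), engaged; cmd=(54.000, 22.500, -1.000°) → follower=(122.000, 46.000, -7.000°)
step 3: Δleader=(-4.000, 20.000, -37.000°), engaged; cmd=(-18.000, 20.500, -75.000°) → follower=(104.000, 66.500, -82.000°)

-10.000 10.000 77.000
68.000 23.500 -6.000
122.000 46.000 -7.000
104.000 66.500 -82.000


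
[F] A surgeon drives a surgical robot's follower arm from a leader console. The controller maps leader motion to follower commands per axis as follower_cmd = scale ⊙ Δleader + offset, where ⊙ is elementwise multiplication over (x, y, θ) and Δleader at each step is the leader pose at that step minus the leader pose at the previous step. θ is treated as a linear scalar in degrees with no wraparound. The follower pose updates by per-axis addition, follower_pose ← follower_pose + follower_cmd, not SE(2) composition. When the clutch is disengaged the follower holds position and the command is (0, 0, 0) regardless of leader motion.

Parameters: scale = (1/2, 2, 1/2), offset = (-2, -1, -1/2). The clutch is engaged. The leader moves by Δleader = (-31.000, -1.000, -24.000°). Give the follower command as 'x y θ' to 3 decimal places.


-17.500 -3.000 -12.500

axis x: 1/2·-31.000 + -2 = -17.500
axis y: 2·-1.000 + -1 = -3.000
axis θ: 1/2·-24.000 + -1/2 = -12.500


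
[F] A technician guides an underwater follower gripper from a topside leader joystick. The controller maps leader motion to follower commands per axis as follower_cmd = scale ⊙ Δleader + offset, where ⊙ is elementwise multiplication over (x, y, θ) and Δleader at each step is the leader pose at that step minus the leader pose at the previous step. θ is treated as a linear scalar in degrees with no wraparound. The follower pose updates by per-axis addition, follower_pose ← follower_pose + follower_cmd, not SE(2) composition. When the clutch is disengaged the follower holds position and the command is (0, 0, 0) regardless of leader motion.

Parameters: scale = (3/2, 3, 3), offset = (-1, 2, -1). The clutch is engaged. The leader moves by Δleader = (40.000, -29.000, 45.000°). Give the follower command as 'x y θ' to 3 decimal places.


59.000 -85.000 134.000

axis x: 3/2·40.000 + -1 = 59.000
axis y: 3·-29.000 + 2 = -85.000
axis θ: 3·45.000 + -1 = 134.000


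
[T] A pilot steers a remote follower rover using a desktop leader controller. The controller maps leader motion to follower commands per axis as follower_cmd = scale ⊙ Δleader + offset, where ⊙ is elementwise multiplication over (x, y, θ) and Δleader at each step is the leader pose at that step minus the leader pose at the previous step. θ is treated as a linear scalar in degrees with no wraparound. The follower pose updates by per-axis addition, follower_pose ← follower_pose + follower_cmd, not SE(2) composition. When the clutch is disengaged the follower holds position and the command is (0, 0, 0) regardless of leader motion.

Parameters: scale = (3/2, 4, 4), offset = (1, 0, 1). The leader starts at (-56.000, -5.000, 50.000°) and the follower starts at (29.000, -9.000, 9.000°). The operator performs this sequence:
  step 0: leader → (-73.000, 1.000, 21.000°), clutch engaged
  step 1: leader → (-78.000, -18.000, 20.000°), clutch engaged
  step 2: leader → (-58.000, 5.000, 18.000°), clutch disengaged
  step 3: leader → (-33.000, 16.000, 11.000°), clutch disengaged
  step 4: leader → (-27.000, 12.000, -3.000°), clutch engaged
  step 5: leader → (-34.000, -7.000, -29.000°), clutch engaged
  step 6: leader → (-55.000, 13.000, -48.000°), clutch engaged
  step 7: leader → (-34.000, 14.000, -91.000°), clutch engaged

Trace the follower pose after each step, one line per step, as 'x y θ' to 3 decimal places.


step 0: Δleader=(-17.000, 6.000, -29.000°), engaged; cmd=(-24.500, 24.000, -115.000°) → follower=(4.500, 15.000, -106.000°)
step 1: Δleader=(-5.000, -19.000, -1.000°), engaged; cmd=(-6.500, -76.000, -3.000°) → follower=(-2.000, -61.000, -109.000°)
step 2: Δleader=(20.000, 23.000, -2.000°), disengaged; cmd=(0,0,0) → follower holds at (-2.000, -61.000, -109.000°)
step 3: Δleader=(25.000, 11.000, -7.000°), disengaged; cmd=(0,0,0) → follower holds at (-2.000, -61.000, -109.000°)
step 4: Δleader=(6.000, -4.000, -14.000°), engaged; cmd=(10.000, -16.000, -55.000°) → follower=(8.000, -77.000, -164.000°)
step 5: Δleader=(-7.000, -19.000, -26.000°), engaged; cmd=(-9.500, -76.000, -103.000°) → follower=(-1.500, -153.000, -267.000°)
step 6: Δleader=(-21.000, 20.000, -19.000°), engaged; cmd=(-30.500, 80.000, -75.000°) → follower=(-32.000, -73.000, -342.000°)
step 7: Δleader=(21.000, 1.000, -43.000°), engaged; cmd=(32.500, 4.000, -171.000°) → follower=(0.500, -69.000, -513.000°)

4.500 15.000 -106.000
-2.000 -61.000 -109.000
-2.000 -61.000 -109.000
-2.000 -61.000 -109.000
8.000 -77.000 -164.000
-1.500 -153.000 -267.000
-32.000 -73.000 -342.000
0.500 -69.000 -513.000


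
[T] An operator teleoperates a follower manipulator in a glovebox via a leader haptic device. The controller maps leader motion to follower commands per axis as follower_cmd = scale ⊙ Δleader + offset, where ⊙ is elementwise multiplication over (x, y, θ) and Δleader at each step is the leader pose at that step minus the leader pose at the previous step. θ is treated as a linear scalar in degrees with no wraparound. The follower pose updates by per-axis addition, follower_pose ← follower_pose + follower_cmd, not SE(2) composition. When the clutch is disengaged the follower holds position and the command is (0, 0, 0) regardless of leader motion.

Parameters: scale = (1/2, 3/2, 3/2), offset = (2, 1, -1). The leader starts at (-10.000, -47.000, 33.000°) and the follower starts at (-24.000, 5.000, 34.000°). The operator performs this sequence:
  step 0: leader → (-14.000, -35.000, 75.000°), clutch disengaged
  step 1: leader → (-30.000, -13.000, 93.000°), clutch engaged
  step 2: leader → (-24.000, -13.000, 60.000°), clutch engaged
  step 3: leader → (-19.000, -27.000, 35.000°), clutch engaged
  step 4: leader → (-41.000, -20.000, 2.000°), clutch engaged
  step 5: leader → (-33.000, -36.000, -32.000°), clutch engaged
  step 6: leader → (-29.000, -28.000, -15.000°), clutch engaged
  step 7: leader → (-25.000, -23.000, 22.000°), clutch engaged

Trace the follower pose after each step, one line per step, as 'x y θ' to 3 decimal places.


-24.000 5.000 34.000
-30.000 39.000 60.000
-25.000 40.000 9.500
-20.500 20.000 -29.000
-29.500 31.500 -79.500
-23.500 8.500 -131.500
-19.500 21.500 -107.000
-15.500 30.000 -52.500

step 0: Δleader=(-4.000, 12.000, 42.000°), disengaged; cmd=(0,0,0) → follower holds at (-24.000, 5.000, 34.000°)
step 1: Δleader=(-16.000, 22.000, 18.000°), engaged; cmd=(-6.000, 34.000, 26.000°) → follower=(-30.000, 39.000, 60.000°)
step 2: Δleader=(6.000, 0.000, -33.000°), engaged; cmd=(5.000, 1.000, -50.500°) → follower=(-25.000, 40.000, 9.500°)
step 3: Δleader=(5.000, -14.000, -25.000°), engaged; cmd=(4.500, -20.000, -38.500°) → follower=(-20.500, 20.000, -29.000°)
step 4: Δleader=(-22.000, 7.000, -33.000°), engaged; cmd=(-9.000, 11.500, -50.500°) → follower=(-29.500, 31.500, -79.500°)
step 5: Δleader=(8.000, -16.000, -34.000°), engaged; cmd=(6.000, -23.000, -52.000°) → follower=(-23.500, 8.500, -131.500°)
step 6: Δleader=(4.000, 8.000, 17.000°), engaged; cmd=(4.000, 13.000, 24.500°) → follower=(-19.500, 21.500, -107.000°)
step 7: Δleader=(4.000, 5.000, 37.000°), engaged; cmd=(4.000, 8.500, 54.500°) → follower=(-15.500, 30.000, -52.500°)


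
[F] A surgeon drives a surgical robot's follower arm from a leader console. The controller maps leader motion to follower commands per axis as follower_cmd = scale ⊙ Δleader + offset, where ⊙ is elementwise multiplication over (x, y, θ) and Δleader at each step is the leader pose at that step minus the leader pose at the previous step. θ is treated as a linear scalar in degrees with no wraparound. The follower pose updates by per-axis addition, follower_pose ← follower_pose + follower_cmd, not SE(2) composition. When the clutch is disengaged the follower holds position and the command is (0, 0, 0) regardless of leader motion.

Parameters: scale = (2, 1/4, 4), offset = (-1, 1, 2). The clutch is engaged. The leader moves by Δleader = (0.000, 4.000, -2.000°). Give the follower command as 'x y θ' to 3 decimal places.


-1.000 2.000 -6.000

axis x: 2·0.000 + -1 = -1.000
axis y: 1/4·4.000 + 1 = 2.000
axis θ: 4·-2.000 + 2 = -6.000


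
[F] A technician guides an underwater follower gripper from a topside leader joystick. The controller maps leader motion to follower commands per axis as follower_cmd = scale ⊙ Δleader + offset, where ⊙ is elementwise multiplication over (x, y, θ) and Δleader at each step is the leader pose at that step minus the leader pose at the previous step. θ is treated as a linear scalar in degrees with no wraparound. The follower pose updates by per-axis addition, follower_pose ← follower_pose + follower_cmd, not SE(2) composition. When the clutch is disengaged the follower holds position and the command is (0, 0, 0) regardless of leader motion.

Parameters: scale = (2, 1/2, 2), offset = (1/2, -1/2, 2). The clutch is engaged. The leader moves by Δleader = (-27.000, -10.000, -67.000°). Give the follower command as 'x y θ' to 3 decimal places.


axis x: 2·-27.000 + 1/2 = -53.500
axis y: 1/2·-10.000 + -1/2 = -5.500
axis θ: 2·-67.000 + 2 = -132.000

-53.500 -5.500 -132.000


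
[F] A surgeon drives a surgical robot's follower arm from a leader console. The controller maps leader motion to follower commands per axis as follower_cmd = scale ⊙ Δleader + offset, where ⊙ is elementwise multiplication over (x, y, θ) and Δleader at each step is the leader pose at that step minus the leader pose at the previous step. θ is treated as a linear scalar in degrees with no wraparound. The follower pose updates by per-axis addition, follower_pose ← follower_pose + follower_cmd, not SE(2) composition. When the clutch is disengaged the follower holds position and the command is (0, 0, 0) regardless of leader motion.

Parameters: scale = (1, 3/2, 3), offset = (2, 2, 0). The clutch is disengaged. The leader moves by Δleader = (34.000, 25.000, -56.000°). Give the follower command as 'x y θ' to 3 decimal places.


clutch disengaged → follower holds; cmd = (0, 0, 0)

0.000 0.000 0.000


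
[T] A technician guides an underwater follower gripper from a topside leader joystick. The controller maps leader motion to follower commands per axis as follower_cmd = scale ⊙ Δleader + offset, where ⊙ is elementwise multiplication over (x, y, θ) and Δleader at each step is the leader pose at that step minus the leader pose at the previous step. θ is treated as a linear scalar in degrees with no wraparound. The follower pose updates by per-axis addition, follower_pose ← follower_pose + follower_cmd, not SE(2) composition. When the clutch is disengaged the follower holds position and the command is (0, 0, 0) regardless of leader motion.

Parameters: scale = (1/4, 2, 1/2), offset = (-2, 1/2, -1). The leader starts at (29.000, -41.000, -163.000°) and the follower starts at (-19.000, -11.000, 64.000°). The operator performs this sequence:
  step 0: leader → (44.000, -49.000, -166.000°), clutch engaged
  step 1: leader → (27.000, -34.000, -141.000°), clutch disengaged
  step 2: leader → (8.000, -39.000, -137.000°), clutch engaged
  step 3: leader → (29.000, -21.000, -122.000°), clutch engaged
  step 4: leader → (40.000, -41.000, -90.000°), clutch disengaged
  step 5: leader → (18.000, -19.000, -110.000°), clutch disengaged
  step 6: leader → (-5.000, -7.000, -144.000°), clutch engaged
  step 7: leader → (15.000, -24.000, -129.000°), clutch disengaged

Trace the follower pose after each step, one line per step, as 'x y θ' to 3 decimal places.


-17.250 -26.500 61.500
-17.250 -26.500 61.500
-24.000 -36.000 62.500
-20.750 0.500 69.000
-20.750 0.500 69.000
-20.750 0.500 69.000
-28.500 25.000 51.000
-28.500 25.000 51.000

step 0: Δleader=(15.000, -8.000, -3.000°), engaged; cmd=(1.750, -15.500, -2.500°) → follower=(-17.250, -26.500, 61.500°)
step 1: Δleader=(-17.000, 15.000, 25.000°), disengaged; cmd=(0,0,0) → follower holds at (-17.250, -26.500, 61.500°)
step 2: Δleader=(-19.000, -5.000, 4.000°), engaged; cmd=(-6.750, -9.500, 1.000°) → follower=(-24.000, -36.000, 62.500°)
step 3: Δleader=(21.000, 18.000, 15.000°), engaged; cmd=(3.250, 36.500, 6.500°) → follower=(-20.750, 0.500, 69.000°)
step 4: Δleader=(11.000, -20.000, 32.000°), disengaged; cmd=(0,0,0) → follower holds at (-20.750, 0.500, 69.000°)
step 5: Δleader=(-22.000, 22.000, -20.000°), disengaged; cmd=(0,0,0) → follower holds at (-20.750, 0.500, 69.000°)
step 6: Δleader=(-23.000, 12.000, -34.000°), engaged; cmd=(-7.750, 24.500, -18.000°) → follower=(-28.500, 25.000, 51.000°)
step 7: Δleader=(20.000, -17.000, 15.000°), disengaged; cmd=(0,0,0) → follower holds at (-28.500, 25.000, 51.000°)


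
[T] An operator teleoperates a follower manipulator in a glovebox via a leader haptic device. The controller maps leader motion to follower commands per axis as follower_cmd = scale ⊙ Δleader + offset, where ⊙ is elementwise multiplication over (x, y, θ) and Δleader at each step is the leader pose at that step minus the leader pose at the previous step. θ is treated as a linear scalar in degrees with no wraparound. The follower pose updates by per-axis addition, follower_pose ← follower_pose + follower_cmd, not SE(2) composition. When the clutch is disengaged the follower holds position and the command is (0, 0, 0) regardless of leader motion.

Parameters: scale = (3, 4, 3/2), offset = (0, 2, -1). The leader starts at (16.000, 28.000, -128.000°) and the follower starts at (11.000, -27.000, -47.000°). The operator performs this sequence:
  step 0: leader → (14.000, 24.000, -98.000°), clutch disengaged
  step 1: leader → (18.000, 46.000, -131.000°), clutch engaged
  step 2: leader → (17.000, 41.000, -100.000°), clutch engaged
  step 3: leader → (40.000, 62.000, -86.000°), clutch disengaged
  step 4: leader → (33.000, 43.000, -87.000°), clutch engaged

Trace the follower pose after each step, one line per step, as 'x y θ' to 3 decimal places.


11.000 -27.000 -47.000
23.000 63.000 -97.500
20.000 45.000 -52.000
20.000 45.000 -52.000
-1.000 -29.000 -54.500

step 0: Δleader=(-2.000, -4.000, 30.000°), disengaged; cmd=(0,0,0) → follower holds at (11.000, -27.000, -47.000°)
step 1: Δleader=(4.000, 22.000, -33.000°), engaged; cmd=(12.000, 90.000, -50.500°) → follower=(23.000, 63.000, -97.500°)
step 2: Δleader=(-1.000, -5.000, 31.000°), engaged; cmd=(-3.000, -18.000, 45.500°) → follower=(20.000, 45.000, -52.000°)
step 3: Δleader=(23.000, 21.000, 14.000°), disengaged; cmd=(0,0,0) → follower holds at (20.000, 45.000, -52.000°)
step 4: Δleader=(-7.000, -19.000, -1.000°), engaged; cmd=(-21.000, -74.000, -2.500°) → follower=(-1.000, -29.000, -54.500°)


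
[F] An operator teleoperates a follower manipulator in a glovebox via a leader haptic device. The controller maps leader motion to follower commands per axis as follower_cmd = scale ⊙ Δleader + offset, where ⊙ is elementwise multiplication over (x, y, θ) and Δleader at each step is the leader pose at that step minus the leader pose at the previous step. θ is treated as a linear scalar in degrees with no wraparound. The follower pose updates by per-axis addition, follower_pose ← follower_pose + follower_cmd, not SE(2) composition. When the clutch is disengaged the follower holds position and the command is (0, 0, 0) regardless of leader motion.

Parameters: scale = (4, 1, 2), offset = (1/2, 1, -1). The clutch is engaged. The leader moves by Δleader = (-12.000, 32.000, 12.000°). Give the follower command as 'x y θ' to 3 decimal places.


-47.500 33.000 23.000

axis x: 4·-12.000 + 1/2 = -47.500
axis y: 1·32.000 + 1 = 33.000
axis θ: 2·12.000 + -1 = 23.000
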